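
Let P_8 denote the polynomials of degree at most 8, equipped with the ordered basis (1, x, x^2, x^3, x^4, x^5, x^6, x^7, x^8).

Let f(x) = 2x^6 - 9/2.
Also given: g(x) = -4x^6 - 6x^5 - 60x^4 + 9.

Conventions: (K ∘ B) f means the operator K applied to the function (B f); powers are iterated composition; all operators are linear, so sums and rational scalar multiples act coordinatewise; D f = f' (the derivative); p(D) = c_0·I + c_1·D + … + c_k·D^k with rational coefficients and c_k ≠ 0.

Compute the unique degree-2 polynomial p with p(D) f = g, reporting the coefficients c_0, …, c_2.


D^0 f = 2x^6 - 9/2
D^1 f = 12x^5
D^2 f = 60x^4
matching coefficients of g against c_0 f + c_1 Df + … from the top degree down determines the c_i
solution: c_0 = -2, c_1 = -1/2, c_2 = -1

c_0 = -2, c_1 = -1/2, c_2 = -1


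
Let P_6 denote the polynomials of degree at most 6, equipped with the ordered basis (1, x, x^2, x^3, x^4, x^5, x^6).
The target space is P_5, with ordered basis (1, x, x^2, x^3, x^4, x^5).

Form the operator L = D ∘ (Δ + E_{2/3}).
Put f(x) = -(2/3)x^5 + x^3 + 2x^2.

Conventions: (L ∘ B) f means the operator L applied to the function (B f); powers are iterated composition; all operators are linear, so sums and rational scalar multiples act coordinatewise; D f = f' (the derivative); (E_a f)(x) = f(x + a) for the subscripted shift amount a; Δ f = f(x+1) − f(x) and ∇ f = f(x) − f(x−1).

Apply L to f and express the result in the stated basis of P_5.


the image equals g(x) = -(10/3)x^4 - (200/9)x^3 - (233/9)x^2 - (266/81)x + 1703/243

Δ f = -(10/3)x^4 - (20/3)x^3 - (11/3)x^2 + (11/3)x + 7/3
E_{2/3} f = -(2/3)x^5 - (20/9)x^4 - (53/27)x^3 + (164/81)x^2 + (812/243)x + 800/729
(Δ + E_{2/3}) f = -(2/3)x^5 - (50/9)x^4 - (233/27)x^3 - (133/81)x^2 + (1703/243)x + 2501/729
D (Δ + E_{2/3}) f = -(10/3)x^4 - (200/9)x^3 - (233/9)x^2 - (266/81)x + 1703/243


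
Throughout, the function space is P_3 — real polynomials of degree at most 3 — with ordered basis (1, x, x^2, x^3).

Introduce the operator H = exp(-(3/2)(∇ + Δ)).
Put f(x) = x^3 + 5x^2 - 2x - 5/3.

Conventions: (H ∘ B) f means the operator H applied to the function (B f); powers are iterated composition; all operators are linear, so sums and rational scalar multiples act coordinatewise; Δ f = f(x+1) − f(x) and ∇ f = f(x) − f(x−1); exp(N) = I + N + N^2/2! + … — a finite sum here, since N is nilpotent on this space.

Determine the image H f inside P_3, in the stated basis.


the image equals g(x) = x^3 - 4x^2 - 5x + 58/3

order-1 term: -9x^2 - 30x + 3
order-2 term: 27x + 45
order-3 term: -27
the series for exp(-(3/2)(∇ + Δ)) f terminates at order 3
exp(-(3/2)(∇ + Δ)) f = x^3 - 4x^2 - 5x + 58/3


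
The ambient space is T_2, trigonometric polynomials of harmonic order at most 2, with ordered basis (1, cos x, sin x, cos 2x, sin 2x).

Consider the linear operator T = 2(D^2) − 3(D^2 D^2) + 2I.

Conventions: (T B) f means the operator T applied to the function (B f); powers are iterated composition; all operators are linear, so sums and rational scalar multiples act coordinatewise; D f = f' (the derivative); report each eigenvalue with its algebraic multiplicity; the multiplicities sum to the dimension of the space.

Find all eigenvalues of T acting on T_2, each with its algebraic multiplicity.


λ = -54 (multiplicity 2), λ = -3 (multiplicity 2), λ = 2 (multiplicity 1)

image of 1: 2
image of cos x: -3cos x
image of sin x: -3sin x
image of cos 2x: -54cos 2x
image of sin 2x: -54sin 2x
the matrix is diagonal; its diagonal is (2, -3, -3, -54, -54)
for a triangular matrix the eigenvalues are the diagonal entries, with algebraic multiplicity their repetition count


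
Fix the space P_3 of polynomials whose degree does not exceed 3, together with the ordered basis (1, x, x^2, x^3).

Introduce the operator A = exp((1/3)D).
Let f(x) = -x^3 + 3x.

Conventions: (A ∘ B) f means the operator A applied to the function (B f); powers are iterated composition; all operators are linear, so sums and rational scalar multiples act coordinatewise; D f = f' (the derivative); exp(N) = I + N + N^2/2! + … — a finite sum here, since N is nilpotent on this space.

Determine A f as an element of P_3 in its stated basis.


g(x) = -x^3 - x^2 + (8/3)x + 26/27

order-1 term: -x^2 + 1
order-2 term: -(1/3)x
order-3 term: -1/27
the series for exp((1/3)D) f terminates at order 3
exp((1/3)D) f = -x^3 - x^2 + (8/3)x + 26/27


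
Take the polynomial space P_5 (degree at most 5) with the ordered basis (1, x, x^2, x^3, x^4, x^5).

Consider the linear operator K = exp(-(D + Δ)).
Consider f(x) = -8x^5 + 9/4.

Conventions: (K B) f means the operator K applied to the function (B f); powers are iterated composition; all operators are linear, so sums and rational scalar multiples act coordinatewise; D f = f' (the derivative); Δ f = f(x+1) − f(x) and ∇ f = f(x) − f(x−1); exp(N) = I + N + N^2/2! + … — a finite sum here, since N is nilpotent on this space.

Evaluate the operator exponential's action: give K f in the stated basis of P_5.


the image equals g(x) = -8x^5 + 80x^4 - 240x^3 + 240x^2 - 80x + 105/4

order-1 term: 80x^4 + 80x^3 + 80x^2 + 40x + 8
order-2 term: -320x^3 - 480x^2 - 440x - 160
order-3 term: 640x^2 + 960x + 560
order-4 term: -640x - 640
order-5 term: 256
the series for exp(-(D + Δ)) f terminates at order 5
exp(-(D + Δ)) f = -8x^5 + 80x^4 - 240x^3 + 240x^2 - 80x + 105/4


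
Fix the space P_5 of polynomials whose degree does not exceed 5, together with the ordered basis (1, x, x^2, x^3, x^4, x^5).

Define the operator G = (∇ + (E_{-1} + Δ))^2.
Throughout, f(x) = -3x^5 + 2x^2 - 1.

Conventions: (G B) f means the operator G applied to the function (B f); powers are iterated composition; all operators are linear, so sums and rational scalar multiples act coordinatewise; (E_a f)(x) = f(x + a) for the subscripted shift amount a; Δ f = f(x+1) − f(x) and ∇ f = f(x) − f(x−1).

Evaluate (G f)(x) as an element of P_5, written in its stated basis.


∇ f = -15x^4 + 30x^3 - 30x^2 + 19x - 5
E_{-1} f = -3x^5 + 15x^4 - 30x^3 + 32x^2 - 19x + 4
Δ f = -15x^4 - 30x^3 - 30x^2 - 11x - 1
(E_{-1} + Δ) f = -3x^5 - 60x^3 + 2x^2 - 30x + 3
(∇ + (E_{-1} + Δ)) f = -3x^5 - 15x^4 - 30x^3 - 28x^2 - 11x - 2
∇ (∇ + (E_{-1} + Δ)) f = -15x^4 - 30x^3 - 30x^2 - 11x - 1
E_{-1} (∇ + (E_{-1} + Δ)) f = -3x^5 + 2x^2 - 1
Δ (∇ + (E_{-1} + Δ)) f = -15x^4 - 90x^3 - 210x^2 - 221x - 87
(E_{-1} + Δ) (∇ + (E_{-1} + Δ)) f = -3x^5 - 15x^4 - 90x^3 - 208x^2 - 221x - 88
(∇ + (E_{-1} + Δ)) (∇ + (E_{-1} + Δ)) f = -3x^5 - 30x^4 - 120x^3 - 238x^2 - 232x - 89

g(x) = -3x^5 - 30x^4 - 120x^3 - 238x^2 - 232x - 89


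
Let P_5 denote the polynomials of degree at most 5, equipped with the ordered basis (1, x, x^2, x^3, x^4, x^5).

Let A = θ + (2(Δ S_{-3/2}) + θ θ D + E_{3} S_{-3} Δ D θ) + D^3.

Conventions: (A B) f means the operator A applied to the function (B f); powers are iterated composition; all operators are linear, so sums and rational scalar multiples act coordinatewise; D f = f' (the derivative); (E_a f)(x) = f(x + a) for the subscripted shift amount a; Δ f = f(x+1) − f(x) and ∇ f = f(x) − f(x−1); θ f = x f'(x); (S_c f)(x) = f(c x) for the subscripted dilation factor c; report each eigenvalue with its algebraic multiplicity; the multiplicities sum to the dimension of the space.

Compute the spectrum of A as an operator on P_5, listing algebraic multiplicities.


λ = 0 (multiplicity 1), λ = 1 (multiplicity 1), λ = 2 (multiplicity 1), λ = 3 (multiplicity 1), λ = 4 (multiplicity 1), λ = 5 (multiplicity 1)

image of 1: 0
image of x: x - 3
image of x^2: 2x^2 + 11x + 17/2
image of x^3: 3x^3 - (33/4)x^2 - (297/4)x - 615/4
image of x^4: 4x^4 + (153/2)x^3 + (1971/4)x^2 + (5025/2)x + 27857/8
image of x^5: 5x^5 + (65/16)x^4 - (22815/8)x^3 - (184335/8)x^2 - (1042815/16)x - 986243/16
the matrix is upper triangular; its diagonal is (0, 1, 2, 3, 4, 5)
for a triangular matrix the eigenvalues are the diagonal entries, with algebraic multiplicity their repetition count


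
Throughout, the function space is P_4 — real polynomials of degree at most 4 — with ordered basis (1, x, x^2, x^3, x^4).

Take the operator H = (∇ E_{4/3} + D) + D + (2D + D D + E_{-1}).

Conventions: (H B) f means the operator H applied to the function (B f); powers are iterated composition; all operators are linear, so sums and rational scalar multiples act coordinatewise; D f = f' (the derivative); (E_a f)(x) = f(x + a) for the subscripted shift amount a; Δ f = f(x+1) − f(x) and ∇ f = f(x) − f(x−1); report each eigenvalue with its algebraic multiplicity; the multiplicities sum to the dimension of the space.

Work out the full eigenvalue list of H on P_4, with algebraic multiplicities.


λ = 1 (multiplicity 5)

image of 1: 1
image of x: x + 4
image of x^2: x^2 + 8x + 14/3
image of x^3: x^3 + 12x^2 + 14x + 4/3
image of x^4: x^4 + 16x^3 + 28x^2 + (16/3)x + 112/27
the matrix is upper triangular; its diagonal is (1, 1, 1, 1, 1)
for a triangular matrix the eigenvalues are the diagonal entries, with algebraic multiplicity their repetition count


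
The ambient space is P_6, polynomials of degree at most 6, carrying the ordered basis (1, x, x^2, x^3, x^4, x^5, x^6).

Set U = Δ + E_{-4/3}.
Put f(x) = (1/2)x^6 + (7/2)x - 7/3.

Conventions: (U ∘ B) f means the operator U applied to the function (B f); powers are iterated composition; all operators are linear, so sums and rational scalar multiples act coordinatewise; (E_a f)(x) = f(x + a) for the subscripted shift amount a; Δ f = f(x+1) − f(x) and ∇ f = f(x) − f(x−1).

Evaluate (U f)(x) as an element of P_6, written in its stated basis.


the image equals g(x) = (1/2)x^6 - x^5 + (125/6)x^4 - (370/27)x^3 + (1685/54)x^2 - (995/162)x - 139/729

Δ f = 3x^5 + (15/2)x^4 + 10x^3 + (15/2)x^2 + 3x + 4
E_{-4/3} f = (1/2)x^6 - 4x^5 + (40/3)x^4 - (640/27)x^3 + (640/27)x^2 - (1481/162)x - 3055/729
(Δ + E_{-4/3}) f = (1/2)x^6 - x^5 + (125/6)x^4 - (370/27)x^3 + (1685/54)x^2 - (995/162)x - 139/729


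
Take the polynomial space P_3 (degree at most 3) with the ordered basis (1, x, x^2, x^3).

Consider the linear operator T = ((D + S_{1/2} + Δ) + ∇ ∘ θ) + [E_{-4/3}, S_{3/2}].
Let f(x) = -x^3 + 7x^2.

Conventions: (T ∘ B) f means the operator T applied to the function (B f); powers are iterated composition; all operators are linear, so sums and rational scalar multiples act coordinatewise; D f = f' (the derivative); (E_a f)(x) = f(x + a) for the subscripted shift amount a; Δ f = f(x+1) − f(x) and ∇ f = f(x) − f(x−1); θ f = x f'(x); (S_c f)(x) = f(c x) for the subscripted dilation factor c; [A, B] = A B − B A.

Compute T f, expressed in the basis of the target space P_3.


D f = -3x^2 + 14x
S_{1/2} f = -(1/8)x^3 + (7/4)x^2
Δ f = -3x^2 + 11x + 6
(D + S_{1/2} + Δ) f = -(1/8)x^3 - (17/4)x^2 + 25x + 6
θ f = -3x^3 + 14x^2
∇ θ f = -9x^2 + 37x - 17
((D + S_{1/2} + Δ) + ∇ ∘ θ) f = -(1/8)x^3 - (53/4)x^2 + 62x - 11
S_{3/2} f = -(27/8)x^3 + (63/4)x^2
E_{-4/3} S_{3/2} f = -(27/8)x^3 + (117/4)x^2 - 60x + 36
E_{-4/3} f = -x^3 + 11x^2 - 24x + 400/27
S_{3/2} E_{-4/3} f = -(27/8)x^3 + (99/4)x^2 - 36x + 400/27
[E_{-4/3}, S_{3/2}] f = (9/2)x^2 - 24x + 572/27
(((D + S_{1/2} + Δ) + ∇ ∘ θ) + [E_{-4/3}, S_{3/2}]) f = -(1/8)x^3 - (35/4)x^2 + 38x + 275/27

the result is g(x) = -(1/8)x^3 - (35/4)x^2 + 38x + 275/27


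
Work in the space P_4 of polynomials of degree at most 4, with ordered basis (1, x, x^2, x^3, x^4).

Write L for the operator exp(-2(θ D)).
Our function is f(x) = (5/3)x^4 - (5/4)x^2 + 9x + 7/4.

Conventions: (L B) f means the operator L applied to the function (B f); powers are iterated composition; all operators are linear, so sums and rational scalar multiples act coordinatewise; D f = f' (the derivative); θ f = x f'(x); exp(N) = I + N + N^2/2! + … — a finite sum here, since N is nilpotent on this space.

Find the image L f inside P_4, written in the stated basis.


g(x) = (5/3)x^4 - 40x^3 + (955/4)x^2 - 306x + 7/4

order-1 term: -40x^3 + 5x
order-2 term: 240x^2
order-3 term: -320x
the series for exp(-2(θ D)) f terminates at order 3
exp(-2(θ D)) f = (5/3)x^4 - 40x^3 + (955/4)x^2 - 306x + 7/4


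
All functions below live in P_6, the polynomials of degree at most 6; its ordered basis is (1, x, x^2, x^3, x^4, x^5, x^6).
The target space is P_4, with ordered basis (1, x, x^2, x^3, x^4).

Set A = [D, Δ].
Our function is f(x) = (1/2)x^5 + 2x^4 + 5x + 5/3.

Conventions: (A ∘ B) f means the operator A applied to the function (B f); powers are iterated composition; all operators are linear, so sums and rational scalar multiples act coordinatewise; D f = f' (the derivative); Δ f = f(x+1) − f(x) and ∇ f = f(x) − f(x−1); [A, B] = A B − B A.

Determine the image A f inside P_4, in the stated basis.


the result is g(x) = 0

Δ f = (5/2)x^4 + 13x^3 + 17x^2 + (21/2)x + 15/2
D Δ f = 10x^3 + 39x^2 + 34x + 21/2
D f = (5/2)x^4 + 8x^3 + 5
Δ D f = 10x^3 + 39x^2 + 34x + 21/2
[D, Δ] f = 0


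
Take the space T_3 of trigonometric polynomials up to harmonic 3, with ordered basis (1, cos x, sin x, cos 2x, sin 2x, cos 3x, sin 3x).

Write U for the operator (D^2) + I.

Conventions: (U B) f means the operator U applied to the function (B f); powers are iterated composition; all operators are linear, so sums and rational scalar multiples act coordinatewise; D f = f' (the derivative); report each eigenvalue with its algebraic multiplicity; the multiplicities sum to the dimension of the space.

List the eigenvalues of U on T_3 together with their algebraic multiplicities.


λ = -8 (multiplicity 2), λ = -3 (multiplicity 2), λ = 0 (multiplicity 2), λ = 1 (multiplicity 1)

image of 1: 1
image of cos x: 0
image of sin x: 0
image of cos 2x: -3cos 2x
image of sin 2x: -3sin 2x
image of cos 3x: -8cos 3x
image of sin 3x: -8sin 3x
the matrix is diagonal; its diagonal is (1, 0, 0, -3, -3, -8, -8)
for a triangular matrix the eigenvalues are the diagonal entries, with algebraic multiplicity their repetition count


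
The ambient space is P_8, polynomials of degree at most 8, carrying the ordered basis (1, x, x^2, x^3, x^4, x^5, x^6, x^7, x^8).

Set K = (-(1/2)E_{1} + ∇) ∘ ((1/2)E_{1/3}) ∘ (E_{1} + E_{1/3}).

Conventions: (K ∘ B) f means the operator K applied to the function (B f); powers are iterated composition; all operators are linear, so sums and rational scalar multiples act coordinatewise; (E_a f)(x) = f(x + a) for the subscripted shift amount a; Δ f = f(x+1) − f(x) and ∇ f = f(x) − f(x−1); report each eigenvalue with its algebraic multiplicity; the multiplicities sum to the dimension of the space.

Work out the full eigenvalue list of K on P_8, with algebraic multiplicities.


image of 1: -1/2
image of x: -(1/2)x
image of x^2: -(1/2)x^2 - 19/18
image of x^3: -(1/2)x^3 - (19/6)x - 3
image of x^4: -(1/2)x^4 - (19/3)x^2 - 12x - 1243/162
image of x^5: -(1/2)x^5 - (95/9)x^3 - 30x^2 - (6215/162)x - 55/3
image of x^6: -(1/2)x^6 - (95/6)x^4 - 60x^3 - (6215/54)x^2 - 110x - 62479/1458
image of x^7: -(1/2)x^7 - (133/6)x^5 - 105x^4 - (43505/162)x^3 - 385x^2 - (437353/1458)x - 2681/27
image of x^8: -(1/2)x^8 - (266/9)x^6 - 168x^5 - (43505/81)x^4 - (3080/3)x^3 - (874706/729)x^2 - (21448/27)x - 3011923/13122
the matrix is upper triangular; its diagonal is (-1/2, -1/2, -1/2, -1/2, -1/2, -1/2, -1/2, -1/2, -1/2)
for a triangular matrix the eigenvalues are the diagonal entries, with algebraic multiplicity their repetition count

λ = -1/2 (multiplicity 9)


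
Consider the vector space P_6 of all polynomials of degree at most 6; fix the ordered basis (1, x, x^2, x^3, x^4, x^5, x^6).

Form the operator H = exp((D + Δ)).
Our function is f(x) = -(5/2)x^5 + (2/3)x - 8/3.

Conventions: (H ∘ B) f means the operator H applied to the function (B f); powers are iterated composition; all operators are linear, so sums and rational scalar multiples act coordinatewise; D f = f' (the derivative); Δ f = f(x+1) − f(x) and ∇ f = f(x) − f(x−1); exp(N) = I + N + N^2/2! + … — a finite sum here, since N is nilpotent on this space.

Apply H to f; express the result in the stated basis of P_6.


the result is g(x) = -(5/2)x^5 - 25x^4 - 125x^3 - 375x^2 - (1948/3)x - 3053/6

order-1 term: -25x^4 - 25x^3 - 25x^2 - (25/2)x - 7/6
order-2 term: -100x^3 - 150x^2 - (275/2)x - 50
order-3 term: -200x^2 - 300x - 175
order-4 term: -200x - 200
order-5 term: -80
the series for exp((D + Δ)) f terminates at order 5
exp((D + Δ)) f = -(5/2)x^5 - 25x^4 - 125x^3 - 375x^2 - (1948/3)x - 3053/6


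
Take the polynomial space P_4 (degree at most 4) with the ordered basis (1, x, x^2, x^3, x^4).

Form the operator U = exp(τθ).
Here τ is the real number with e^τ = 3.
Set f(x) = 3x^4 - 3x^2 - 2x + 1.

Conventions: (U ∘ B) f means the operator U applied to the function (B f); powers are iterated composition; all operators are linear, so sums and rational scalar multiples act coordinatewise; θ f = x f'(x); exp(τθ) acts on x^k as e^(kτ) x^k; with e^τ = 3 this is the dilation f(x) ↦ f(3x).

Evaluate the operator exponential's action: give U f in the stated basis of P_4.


the image equals g(x) = 243x^4 - 27x^2 - 6x + 1

exp(τθ) x^k = e^(kτ) x^k; with e^τ = 3 this sends x^k to 3^k x^k
x ↦ 3 x
x^2 ↦ 9 x^2
x^4 ↦ 81 x^4
applying this coordinatewise to f: exp(τθ) f = 243x^4 - 27x^2 - 6x + 1


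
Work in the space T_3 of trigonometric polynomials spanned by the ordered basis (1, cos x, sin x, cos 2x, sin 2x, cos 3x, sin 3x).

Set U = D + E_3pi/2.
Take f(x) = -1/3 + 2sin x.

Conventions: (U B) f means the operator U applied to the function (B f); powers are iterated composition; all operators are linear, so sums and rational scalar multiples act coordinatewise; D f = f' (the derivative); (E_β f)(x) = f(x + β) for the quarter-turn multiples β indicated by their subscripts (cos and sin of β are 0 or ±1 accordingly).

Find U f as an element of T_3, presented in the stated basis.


D f = 2cos x
E_3pi/2 f = -1/3 - 2cos x
(D + E_3pi/2) f = -1/3

the result is g(x) = -1/3


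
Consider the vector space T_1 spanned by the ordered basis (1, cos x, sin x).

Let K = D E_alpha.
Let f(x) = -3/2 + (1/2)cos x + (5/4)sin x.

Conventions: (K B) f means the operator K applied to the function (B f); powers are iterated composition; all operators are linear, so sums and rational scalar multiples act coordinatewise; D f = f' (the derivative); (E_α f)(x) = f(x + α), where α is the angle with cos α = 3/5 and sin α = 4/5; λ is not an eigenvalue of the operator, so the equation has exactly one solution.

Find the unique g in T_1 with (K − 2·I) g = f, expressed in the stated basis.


write g with unknown coordinates in the stated basis and equate coefficients in (K − 2·I) g = f
solving from the highest basis element down gives g = 3/4 - (43/164)cos x - (16/41)sin x
check: K g = -(1/41)cos x + (77/164)sin x
so K g − 2·g = -3/2 + (1/2)cos x + (5/4)sin x = f ✓

the image equals g(x) = 3/4 - (43/164)cos x - (16/41)sin x


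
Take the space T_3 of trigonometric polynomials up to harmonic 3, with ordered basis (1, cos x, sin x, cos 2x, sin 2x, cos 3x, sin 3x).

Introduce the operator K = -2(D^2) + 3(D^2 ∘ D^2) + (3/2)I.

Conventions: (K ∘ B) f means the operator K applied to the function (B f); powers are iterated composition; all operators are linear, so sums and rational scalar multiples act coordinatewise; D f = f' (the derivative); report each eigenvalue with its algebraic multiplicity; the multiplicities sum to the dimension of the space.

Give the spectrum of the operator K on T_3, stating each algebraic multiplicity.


image of 1: 3/2
image of cos x: (13/2)cos x
image of sin x: (13/2)sin x
image of cos 2x: (115/2)cos 2x
image of sin 2x: (115/2)sin 2x
image of cos 3x: (525/2)cos 3x
image of sin 3x: (525/2)sin 3x
the matrix is diagonal; its diagonal is (3/2, 13/2, 13/2, 115/2, 115/2, 525/2, 525/2)
for a triangular matrix the eigenvalues are the diagonal entries, with algebraic multiplicity their repetition count

λ = 3/2 (multiplicity 1), λ = 13/2 (multiplicity 2), λ = 115/2 (multiplicity 2), λ = 525/2 (multiplicity 2)


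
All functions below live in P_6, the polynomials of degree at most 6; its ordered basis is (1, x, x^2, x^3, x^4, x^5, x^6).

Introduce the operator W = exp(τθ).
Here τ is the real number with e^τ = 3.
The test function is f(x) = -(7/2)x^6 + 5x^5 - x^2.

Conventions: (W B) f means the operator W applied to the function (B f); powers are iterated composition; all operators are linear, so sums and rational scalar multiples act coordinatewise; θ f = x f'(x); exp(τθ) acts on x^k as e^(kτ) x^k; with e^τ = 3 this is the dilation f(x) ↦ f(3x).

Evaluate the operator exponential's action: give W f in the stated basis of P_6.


exp(τθ) x^k = e^(kτ) x^k; with e^τ = 3 this sends x^k to 3^k x^k
x^2 ↦ 9 x^2
x^5 ↦ 243 x^5
x^6 ↦ 729 x^6
applying this coordinatewise to f: exp(τθ) f = -(5103/2)x^6 + 1215x^5 - 9x^2

the image equals g(x) = -(5103/2)x^6 + 1215x^5 - 9x^2


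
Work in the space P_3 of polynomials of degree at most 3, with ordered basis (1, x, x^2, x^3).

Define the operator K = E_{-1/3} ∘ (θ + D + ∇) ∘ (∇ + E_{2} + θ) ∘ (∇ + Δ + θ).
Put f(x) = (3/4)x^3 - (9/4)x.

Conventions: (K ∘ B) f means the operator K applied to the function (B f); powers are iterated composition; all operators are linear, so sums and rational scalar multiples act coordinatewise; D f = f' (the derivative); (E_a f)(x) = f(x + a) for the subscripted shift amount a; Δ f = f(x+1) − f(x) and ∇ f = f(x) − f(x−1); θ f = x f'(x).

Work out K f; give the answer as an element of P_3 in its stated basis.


the result is g(x) = 27x^3 + (189/2)x^2 + (315/4)x + 23

∇ f = (9/4)x^2 - (9/4)x - 3/2
Δ f = (9/4)x^2 + (9/4)x - 3/2
θ f = (9/4)x^3 - (9/4)x
(∇ + Δ + θ) f = (9/4)x^3 + (9/2)x^2 - (9/4)x - 3
∇ (∇ + Δ + θ) f = (27/4)x^2 + (9/4)x - 9/2
E_{2} (∇ + Δ + θ) f = (9/4)x^3 + 18x^2 + (171/4)x + 57/2
θ (∇ + Δ + θ) f = (27/4)x^3 + 9x^2 - (9/4)x
(∇ + E_{2} + θ) (∇ + Δ + θ) f = 9x^3 + (135/4)x^2 + (171/4)x + 24
θ ((∇ + E_{2} + θ) ∘ (∇ + Δ + θ)) f = 27x^3 + (135/2)x^2 + (171/4)x
D ((∇ + E_{2} + θ) ∘ (∇ + Δ + θ)) f = 27x^2 + (135/2)x + 171/4
∇ ((∇ + E_{2} + θ) ∘ (∇ + Δ + θ)) f = 27x^2 + (81/2)x + 18
(θ + D + ∇) ((∇ + E_{2} + θ) ∘ (∇ + Δ + θ)) f = 27x^3 + (243/2)x^2 + (603/4)x + 243/4
E_{-1/3} (θ + D + ∇) ((∇ + E_{2} + θ) ∘ (∇ + Δ + θ)) f = 27x^3 + (189/2)x^2 + (315/4)x + 23


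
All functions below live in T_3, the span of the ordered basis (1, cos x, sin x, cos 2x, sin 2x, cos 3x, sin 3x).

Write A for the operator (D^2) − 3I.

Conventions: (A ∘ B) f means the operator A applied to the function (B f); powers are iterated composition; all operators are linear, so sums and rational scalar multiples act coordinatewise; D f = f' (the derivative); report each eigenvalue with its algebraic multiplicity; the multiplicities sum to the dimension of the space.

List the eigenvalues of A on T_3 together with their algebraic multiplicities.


λ = -12 (multiplicity 2), λ = -7 (multiplicity 2), λ = -4 (multiplicity 2), λ = -3 (multiplicity 1)

image of 1: -3
image of cos x: -4cos x
image of sin x: -4sin x
image of cos 2x: -7cos 2x
image of sin 2x: -7sin 2x
image of cos 3x: -12cos 3x
image of sin 3x: -12sin 3x
the matrix is diagonal; its diagonal is (-3, -4, -4, -7, -7, -12, -12)
for a triangular matrix the eigenvalues are the diagonal entries, with algebraic multiplicity their repetition count


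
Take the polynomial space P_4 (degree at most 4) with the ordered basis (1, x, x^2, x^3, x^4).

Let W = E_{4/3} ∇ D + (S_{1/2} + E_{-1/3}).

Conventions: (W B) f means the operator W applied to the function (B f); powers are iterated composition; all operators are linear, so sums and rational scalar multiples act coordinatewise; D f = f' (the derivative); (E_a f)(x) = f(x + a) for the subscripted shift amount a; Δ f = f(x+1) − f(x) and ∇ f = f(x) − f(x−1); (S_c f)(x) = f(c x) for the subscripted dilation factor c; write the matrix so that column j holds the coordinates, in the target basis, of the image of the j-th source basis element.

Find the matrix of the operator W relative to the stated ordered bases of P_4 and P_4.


image of 1: 2
image of x: (3/2)x - 1/3
image of x^2: (5/4)x^2 - (2/3)x + 19/9
image of x^3: (9/8)x^3 - x^2 + (19/3)x + 134/27
image of x^4: (17/16)x^4 - (4/3)x^3 + (38/3)x^2 + (536/27)x + 757/81
each image's coordinates form column j of the matrix

the matrix is [[2, -1/3, 19/9, 134/27, 757/81]; [0, 3/2, -2/3, 19/3, 536/27]; [0, 0, 5/4, -1, 38/3]; [0, 0, 0, 9/8, -4/3]; [0, 0, 0, 0, 17/16]] (rows listed top to bottom)


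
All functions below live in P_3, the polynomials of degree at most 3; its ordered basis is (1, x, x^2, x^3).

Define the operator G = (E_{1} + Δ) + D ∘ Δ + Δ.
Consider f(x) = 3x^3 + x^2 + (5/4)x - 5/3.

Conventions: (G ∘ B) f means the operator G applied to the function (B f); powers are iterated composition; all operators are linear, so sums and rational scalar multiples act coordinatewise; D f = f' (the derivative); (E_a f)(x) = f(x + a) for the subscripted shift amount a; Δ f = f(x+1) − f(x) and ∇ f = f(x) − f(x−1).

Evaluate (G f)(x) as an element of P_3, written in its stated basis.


the image equals g(x) = 3x^3 + 28x^2 + (209/4)x + 301/12

E_{1} f = 3x^3 + 10x^2 + (49/4)x + 43/12
Δ f = 9x^2 + 11x + 21/4
(E_{1} + Δ) f = 3x^3 + 19x^2 + (93/4)x + 53/6
Δ f = 9x^2 + 11x + 21/4
D Δ f = 18x + 11
Δ f = 9x^2 + 11x + 21/4
((E_{1} + Δ) + D ∘ Δ + Δ) f = 3x^3 + 28x^2 + (209/4)x + 301/12


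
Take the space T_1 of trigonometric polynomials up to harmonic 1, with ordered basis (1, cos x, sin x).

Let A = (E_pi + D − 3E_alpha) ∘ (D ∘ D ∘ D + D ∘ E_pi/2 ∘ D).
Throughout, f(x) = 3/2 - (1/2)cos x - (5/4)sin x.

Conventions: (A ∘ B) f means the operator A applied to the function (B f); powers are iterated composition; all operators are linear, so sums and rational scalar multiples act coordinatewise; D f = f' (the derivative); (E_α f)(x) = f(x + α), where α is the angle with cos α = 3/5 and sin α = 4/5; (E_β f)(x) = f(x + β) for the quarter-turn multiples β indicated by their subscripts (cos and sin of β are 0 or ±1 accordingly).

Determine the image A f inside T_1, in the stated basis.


D f = -(5/4)cos x + (1/2)sin x
D D f = (1/2)cos x + (5/4)sin x
D D D f = (5/4)cos x - (1/2)sin x
D f = -(5/4)cos x + (1/2)sin x
E_pi/2 D f = (1/2)cos x + (5/4)sin x
D E_pi/2 D f = (5/4)cos x - (1/2)sin x
(D ∘ D ∘ D + D ∘ E_pi/2 ∘ D) f = (5/2)cos x - sin x
E_pi (D ∘ D ∘ D + D ∘ E_pi/2 ∘ D) f = -(5/2)cos x + sin x
D (D ∘ D ∘ D + D ∘ E_pi/2 ∘ D) f = -cos x - (5/2)sin x
E_alpha (D ∘ D ∘ D + D ∘ E_pi/2 ∘ D) f = (7/10)cos x - (13/5)sin x
(-3E_alpha) (D ∘ D ∘ D + D ∘ E_pi/2 ∘ D) f = -(21/10)cos x + (39/5)sin x
(E_pi + D − 3E_alpha) (D ∘ D ∘ D + D ∘ E_pi/2 ∘ D) f = -(28/5)cos x + (63/10)sin x

g(x) = -(28/5)cos x + (63/10)sin x


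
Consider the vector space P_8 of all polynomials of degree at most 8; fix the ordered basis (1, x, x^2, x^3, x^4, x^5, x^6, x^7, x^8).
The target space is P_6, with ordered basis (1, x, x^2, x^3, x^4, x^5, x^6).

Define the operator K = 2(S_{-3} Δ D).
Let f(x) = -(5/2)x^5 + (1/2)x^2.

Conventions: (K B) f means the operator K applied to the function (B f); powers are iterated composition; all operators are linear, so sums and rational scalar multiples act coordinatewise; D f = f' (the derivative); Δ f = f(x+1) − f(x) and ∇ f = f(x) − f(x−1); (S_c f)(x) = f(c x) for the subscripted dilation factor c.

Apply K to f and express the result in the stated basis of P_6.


D f = -(25/2)x^4 + x
Δ D f = -50x^3 - 75x^2 - 50x - 23/2
S_{-3} (Δ D) f = 1350x^3 - 675x^2 + 150x - 23/2
(2(S_{-3} Δ D)) f = 2700x^3 - 1350x^2 + 300x - 23

g(x) = 2700x^3 - 1350x^2 + 300x - 23


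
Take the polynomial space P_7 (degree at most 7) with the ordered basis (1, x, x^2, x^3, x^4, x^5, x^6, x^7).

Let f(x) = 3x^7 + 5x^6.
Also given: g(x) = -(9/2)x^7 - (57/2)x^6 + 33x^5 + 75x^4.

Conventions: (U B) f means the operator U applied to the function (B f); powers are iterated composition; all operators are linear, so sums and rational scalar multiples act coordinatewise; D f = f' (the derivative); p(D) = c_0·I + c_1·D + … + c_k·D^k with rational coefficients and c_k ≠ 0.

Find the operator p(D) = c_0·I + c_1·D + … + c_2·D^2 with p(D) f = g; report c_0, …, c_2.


p(D) = -(3/2)·I − D + (1/2)·D^2, i.e. c_0 = -3/2, c_1 = -1, c_2 = 1/2

D^0 f = 3x^7 + 5x^6
D^1 f = 21x^6 + 30x^5
D^2 f = 126x^5 + 150x^4
matching coefficients of g against c_0 f + c_1 Df + … from the top degree down determines the c_i
solution: c_0 = -3/2, c_1 = -1, c_2 = 1/2


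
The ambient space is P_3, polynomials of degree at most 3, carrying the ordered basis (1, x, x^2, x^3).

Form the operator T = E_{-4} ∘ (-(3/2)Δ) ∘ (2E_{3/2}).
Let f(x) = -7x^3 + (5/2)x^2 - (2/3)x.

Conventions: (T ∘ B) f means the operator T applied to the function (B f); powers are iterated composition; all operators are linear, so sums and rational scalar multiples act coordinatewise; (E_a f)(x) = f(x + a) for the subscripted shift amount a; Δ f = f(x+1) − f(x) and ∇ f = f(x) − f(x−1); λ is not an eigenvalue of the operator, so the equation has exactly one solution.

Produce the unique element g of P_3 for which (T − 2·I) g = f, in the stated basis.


write g with unknown coordinates in the stated basis and equate coefficients in (T − 2·I) g = f
solving from the highest basis element down gives g = (7/2)x^3 - 17x^2 + (343/3)x - 5405/16
check: T g = -(63/2)x^2 + 228x - 5405/8
so T g − 2·g = -7x^3 + (5/2)x^2 - (2/3)x = f ✓

g(x) = (7/2)x^3 - 17x^2 + (343/3)x - 5405/16


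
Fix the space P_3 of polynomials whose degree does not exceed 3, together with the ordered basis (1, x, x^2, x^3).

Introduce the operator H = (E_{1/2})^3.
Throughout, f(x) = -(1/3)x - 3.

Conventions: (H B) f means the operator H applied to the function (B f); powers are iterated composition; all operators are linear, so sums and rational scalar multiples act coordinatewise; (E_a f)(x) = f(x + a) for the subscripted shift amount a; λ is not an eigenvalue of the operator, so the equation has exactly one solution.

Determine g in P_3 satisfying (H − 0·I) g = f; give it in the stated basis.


write g with unknown coordinates in the stated basis and equate coefficients in (H − 0·I) g = f
solving from the highest basis element down gives g = -(1/3)x - 5/2
check: H g = -(1/3)x - 3
so H g − 0·g = -(1/3)x - 3 = f ✓

g(x) = -(1/3)x - 5/2


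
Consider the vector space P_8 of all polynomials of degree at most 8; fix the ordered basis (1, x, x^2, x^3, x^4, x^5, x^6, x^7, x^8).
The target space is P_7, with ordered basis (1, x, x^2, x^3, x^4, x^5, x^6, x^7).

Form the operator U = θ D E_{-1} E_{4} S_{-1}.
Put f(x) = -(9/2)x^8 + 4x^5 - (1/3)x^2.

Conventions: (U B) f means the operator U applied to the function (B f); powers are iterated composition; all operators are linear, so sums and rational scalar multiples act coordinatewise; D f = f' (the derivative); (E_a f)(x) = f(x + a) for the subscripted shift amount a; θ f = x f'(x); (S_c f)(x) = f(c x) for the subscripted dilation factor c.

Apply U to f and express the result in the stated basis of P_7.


S_{-1} f = -(9/2)x^8 - 4x^5 - (1/3)x^2
E_{4} S_{-1} f = -(9/2)x^8 - 144x^7 - 2016x^6 - 16132x^5 - 80720x^4 - 258688x^3 - (1555969/3)x^2 - (1784840/3)x - 897040/3
E_{-1} (E_{4} S_{-1}) f = -(9/2)x^8 - 108x^7 - 1134x^6 - 6808x^5 - 25575x^4 - 61596x^3 - (278803/3)x^2 - 80354x - 60999/2
D E_{-1} (E_{4} S_{-1}) f = -36x^7 - 756x^6 - 6804x^5 - 34040x^4 - 102300x^3 - 184788x^2 - (557606/3)x - 80354
θ D E_{-1} (E_{4} S_{-1}) f = -252x^7 - 4536x^6 - 34020x^5 - 136160x^4 - 306900x^3 - 369576x^2 - (557606/3)x

the image equals g(x) = -252x^7 - 4536x^6 - 34020x^5 - 136160x^4 - 306900x^3 - 369576x^2 - (557606/3)x


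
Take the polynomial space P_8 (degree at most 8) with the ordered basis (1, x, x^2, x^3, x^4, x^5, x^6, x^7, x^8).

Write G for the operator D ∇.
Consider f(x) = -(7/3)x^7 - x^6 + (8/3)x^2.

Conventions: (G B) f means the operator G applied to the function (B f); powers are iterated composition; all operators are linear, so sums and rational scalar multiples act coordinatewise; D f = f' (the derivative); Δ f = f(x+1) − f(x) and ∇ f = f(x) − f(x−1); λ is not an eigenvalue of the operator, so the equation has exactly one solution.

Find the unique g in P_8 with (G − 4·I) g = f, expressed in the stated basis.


the result is g(x) = (7/12)x^7 + (1/4)x^6 + (49/8)x^5 - (215/16)x^4 + (1135/24)x^3 - (4727/48)x^2 + (1169/8)x - 10219/96

write g with unknown coordinates in the stated basis and equate coefficients in (G − 4·I) g = f
solving from the highest basis element down gives g = (7/12)x^7 + (1/4)x^6 + (49/8)x^5 - (215/16)x^4 + (1135/24)x^3 - (4727/48)x^2 + (1169/8)x - 10219/96
check: G g = (49/2)x^5 - (215/4)x^4 + (1135/6)x^3 - (1565/4)x^2 + (1169/2)x - 10219/24
so G g − 4·g = -(7/3)x^7 - x^6 + (8/3)x^2 = f ✓


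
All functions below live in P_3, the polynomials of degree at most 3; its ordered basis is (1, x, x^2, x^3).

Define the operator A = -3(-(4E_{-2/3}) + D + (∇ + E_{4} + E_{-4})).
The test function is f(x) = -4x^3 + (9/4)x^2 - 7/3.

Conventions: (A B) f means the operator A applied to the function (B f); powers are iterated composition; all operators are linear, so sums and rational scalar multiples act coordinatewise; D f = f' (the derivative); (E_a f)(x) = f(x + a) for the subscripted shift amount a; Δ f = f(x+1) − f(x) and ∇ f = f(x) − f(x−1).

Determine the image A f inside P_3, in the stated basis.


the image equals g(x) = -24x^3 + (363/2)x^2 + 989x - 6661/36

E_{-2/3} f = -4x^3 + (41/4)x^2 - (25/3)x - 4/27
(4E_{-2/3}) f = -16x^3 + 41x^2 - (100/3)x - 16/27
(-(4E_{-2/3})) f = 16x^3 - 41x^2 + (100/3)x + 16/27
D f = -12x^2 + (9/2)x
∇ f = -12x^2 + (33/2)x - 25/4
E_{4} f = -4x^3 - (183/4)x^2 - 174x - 667/3
E_{-4} f = -4x^3 + (201/4)x^2 - 210x + 869/3
(∇ + E_{4} + E_{-4}) f = -8x^3 - (15/2)x^2 - (735/2)x + 733/12
(-(4E_{-2/3}) + D + (∇ + E_{4} + E_{-4})) f = 8x^3 - (121/2)x^2 - (989/3)x + 6661/108
(-3(-(4E_{-2/3}) + D + (∇ + E_{4} + E_{-4}))) f = -24x^3 + (363/2)x^2 + 989x - 6661/36


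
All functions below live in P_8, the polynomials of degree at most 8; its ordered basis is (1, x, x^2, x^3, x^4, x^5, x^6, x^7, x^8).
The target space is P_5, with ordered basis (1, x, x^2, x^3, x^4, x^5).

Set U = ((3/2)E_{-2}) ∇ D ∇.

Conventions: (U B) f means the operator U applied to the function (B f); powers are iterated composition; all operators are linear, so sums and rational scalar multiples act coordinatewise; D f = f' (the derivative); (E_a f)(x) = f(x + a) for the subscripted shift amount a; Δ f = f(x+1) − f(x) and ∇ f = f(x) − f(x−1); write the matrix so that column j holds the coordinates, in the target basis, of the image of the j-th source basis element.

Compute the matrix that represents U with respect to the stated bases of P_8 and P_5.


image of 1: 0
image of x: 0
image of x^2: 0
image of x^3: 9
image of x^4: 36x - 108
image of x^5: 90x^2 - 540x + 825
image of x^6: 180x^3 - 1620x^2 + 4950x - 5130
image of x^7: 315x^4 - 3780x^3 + 17325x^2 - 35910x + 28371
image of x^8: 504x^5 - 7560x^4 + 46200x^3 - 143640x^2 + 226968x - 145656
each image's coordinates form column j of the matrix

the matrix is [[0, 0, 0, 9, -108, 825, -5130, 28371, -145656]; [0, 0, 0, 0, 36, -540, 4950, -35910, 226968]; [0, 0, 0, 0, 0, 90, -1620, 17325, -143640]; [0, 0, 0, 0, 0, 0, 180, -3780, 46200]; [0, 0, 0, 0, 0, 0, 0, 315, -7560]; [0, 0, 0, 0, 0, 0, 0, 0, 504]] (rows listed top to bottom)


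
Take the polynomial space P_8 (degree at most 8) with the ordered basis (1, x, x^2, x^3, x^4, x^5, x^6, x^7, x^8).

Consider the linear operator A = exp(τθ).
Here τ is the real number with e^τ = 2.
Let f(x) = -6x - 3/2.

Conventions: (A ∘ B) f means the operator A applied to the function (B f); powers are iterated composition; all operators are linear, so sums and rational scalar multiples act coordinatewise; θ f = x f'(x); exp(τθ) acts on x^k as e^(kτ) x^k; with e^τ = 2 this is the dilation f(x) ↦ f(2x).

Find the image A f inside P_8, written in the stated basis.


exp(τθ) x^k = e^(kτ) x^k; with e^τ = 2 this sends x^k to 2^k x^k
x ↦ 2 x
applying this coordinatewise to f: exp(τθ) f = -12x - 3/2

the result is g(x) = -12x - 3/2


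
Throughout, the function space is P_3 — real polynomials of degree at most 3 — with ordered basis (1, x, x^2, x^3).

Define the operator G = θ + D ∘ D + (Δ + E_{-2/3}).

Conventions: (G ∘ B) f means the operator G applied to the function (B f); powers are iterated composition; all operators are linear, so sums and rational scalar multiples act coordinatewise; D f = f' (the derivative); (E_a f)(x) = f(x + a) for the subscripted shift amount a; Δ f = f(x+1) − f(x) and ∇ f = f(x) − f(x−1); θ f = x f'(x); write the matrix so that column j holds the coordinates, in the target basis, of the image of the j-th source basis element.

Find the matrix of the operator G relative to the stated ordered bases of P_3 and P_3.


the matrix is [[1, 1/3, 31/9, 19/27]; [0, 2, 2/3, 31/3]; [0, 0, 3, 1]; [0, 0, 0, 4]] (rows listed top to bottom)

image of 1: 1
image of x: 2x + 1/3
image of x^2: 3x^2 + (2/3)x + 31/9
image of x^3: 4x^3 + x^2 + (31/3)x + 19/27
each image's coordinates form column j of the matrix


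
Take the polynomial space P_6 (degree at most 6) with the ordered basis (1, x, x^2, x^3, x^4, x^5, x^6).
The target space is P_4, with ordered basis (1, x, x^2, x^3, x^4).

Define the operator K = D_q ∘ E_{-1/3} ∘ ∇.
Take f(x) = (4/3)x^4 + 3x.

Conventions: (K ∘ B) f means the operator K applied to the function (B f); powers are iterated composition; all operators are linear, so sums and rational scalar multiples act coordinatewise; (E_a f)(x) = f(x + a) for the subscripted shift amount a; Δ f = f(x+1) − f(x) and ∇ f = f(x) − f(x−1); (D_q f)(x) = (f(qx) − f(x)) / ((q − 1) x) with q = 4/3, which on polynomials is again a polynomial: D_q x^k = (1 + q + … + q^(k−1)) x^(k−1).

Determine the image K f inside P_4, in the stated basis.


g(x) = (592/27)x^2 - (280/9)x + 112/9

∇ f = (16/3)x^3 - 8x^2 + (16/3)x + 5/3
E_{-1/3} ∇ f = (16/3)x^3 - (40/3)x^2 + (112/9)x - 97/81
D_q E_{-1/3} ∇ f = (592/27)x^2 - (280/9)x + 112/9


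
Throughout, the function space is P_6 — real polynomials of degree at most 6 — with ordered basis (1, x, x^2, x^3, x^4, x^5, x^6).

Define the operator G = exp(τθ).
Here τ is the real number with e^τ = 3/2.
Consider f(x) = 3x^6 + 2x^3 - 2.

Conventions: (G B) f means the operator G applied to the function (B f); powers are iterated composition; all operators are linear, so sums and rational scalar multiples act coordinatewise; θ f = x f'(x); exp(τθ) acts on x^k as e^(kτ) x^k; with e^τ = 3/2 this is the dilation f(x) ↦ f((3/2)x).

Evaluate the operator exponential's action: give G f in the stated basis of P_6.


g(x) = (2187/64)x^6 + (27/4)x^3 - 2

exp(τθ) x^k = e^(kτ) x^k; with e^τ = 3/2 this sends x^k to (3/2)^k x^k
x^3 ↦ 27/8 x^3
x^6 ↦ 729/64 x^6
applying this coordinatewise to f: exp(τθ) f = (2187/64)x^6 + (27/4)x^3 - 2


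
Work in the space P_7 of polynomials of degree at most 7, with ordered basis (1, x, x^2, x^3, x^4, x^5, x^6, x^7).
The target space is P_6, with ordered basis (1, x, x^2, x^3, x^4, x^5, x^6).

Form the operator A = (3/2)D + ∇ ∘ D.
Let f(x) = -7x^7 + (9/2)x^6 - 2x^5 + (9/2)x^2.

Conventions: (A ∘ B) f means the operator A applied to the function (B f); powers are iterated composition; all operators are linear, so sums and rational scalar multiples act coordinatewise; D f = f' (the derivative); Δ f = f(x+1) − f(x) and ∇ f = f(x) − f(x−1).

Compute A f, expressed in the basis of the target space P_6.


g(x) = -(147/2)x^6 - (507/2)x^5 + 855x^4 - 1290x^3 + 1065x^2 - (911/2)x + 95

D f = -49x^6 + 27x^5 - 10x^4 + 9x
((3/2)D) f = -(147/2)x^6 + (81/2)x^5 - 15x^4 + (27/2)x
D f = -49x^6 + 27x^5 - 10x^4 + 9x
∇ D f = -294x^5 + 870x^4 - 1290x^3 + 1065x^2 - 469x + 95
((3/2)D + ∇ ∘ D) f = -(147/2)x^6 - (507/2)x^5 + 855x^4 - 1290x^3 + 1065x^2 - (911/2)x + 95
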